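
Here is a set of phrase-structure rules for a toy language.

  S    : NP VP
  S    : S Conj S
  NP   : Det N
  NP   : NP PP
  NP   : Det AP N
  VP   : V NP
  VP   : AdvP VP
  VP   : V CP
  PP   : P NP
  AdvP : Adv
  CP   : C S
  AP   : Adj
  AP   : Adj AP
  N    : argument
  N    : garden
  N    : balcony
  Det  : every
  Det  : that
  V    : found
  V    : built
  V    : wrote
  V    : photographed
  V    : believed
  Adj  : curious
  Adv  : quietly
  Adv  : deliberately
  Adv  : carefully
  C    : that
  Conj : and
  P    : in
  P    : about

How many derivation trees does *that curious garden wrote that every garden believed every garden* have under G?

[S [NP [Det that] [AP [Adj curious]] [N garden]] [VP [V wrote] [CP [C that] [S [NP [Det every] [N garden]] [VP [V believed] [NP [Det every] [N garden]]]]]]]
No rule offers an alternative attachment or grouping for any span, so this is the only derivation.

1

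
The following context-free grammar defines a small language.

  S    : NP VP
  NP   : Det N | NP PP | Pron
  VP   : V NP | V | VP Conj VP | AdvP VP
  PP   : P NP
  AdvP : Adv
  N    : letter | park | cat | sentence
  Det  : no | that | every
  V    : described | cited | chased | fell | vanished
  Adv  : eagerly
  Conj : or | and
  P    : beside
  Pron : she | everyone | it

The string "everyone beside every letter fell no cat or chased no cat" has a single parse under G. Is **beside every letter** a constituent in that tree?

[S [NP [NP [Pron everyone]] [PP [P beside] [NP [Det every] [N letter]]]] [VP [VP [V fell] [NP [Det no] [N cat]]] [Conj or] [VP [V chased] [NP [Det no] [N cat]]]]]
The words 'beside every letter' are exhaustively dominated by a single PP node (built by PP → P NP), so they form a constituent.

Yes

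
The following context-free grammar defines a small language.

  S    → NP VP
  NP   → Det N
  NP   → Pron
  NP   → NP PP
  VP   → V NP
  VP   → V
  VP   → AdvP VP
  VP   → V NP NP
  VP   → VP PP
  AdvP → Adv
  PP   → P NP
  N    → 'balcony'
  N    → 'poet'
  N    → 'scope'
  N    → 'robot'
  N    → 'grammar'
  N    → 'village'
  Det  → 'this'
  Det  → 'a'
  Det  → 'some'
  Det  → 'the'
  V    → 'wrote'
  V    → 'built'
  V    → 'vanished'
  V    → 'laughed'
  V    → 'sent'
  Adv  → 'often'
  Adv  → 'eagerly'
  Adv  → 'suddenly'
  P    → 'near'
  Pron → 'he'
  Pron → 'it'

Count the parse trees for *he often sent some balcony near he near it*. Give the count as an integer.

9

Two of the 9 distinct bracketings:
[S [NP [Pron he]] [VP [AdvP [Adv often]] [VP [V sent] [NP [NP [Det some] [N balcony]] [PP [P near] [NP [NP [Pron he]] [PP [P near] [NP [Pron it]]]]]]]]]
[S [NP [Pron he]] [VP [AdvP [Adv often]] [VP [V sent] [NP [NP [NP [Det some] [N balcony]] [PP [P near] [NP [Pron he]]]] [PP [P near] [NP [Pron it]]]]]]]
The trees differ in how a recursive rule is bracketed over the same span.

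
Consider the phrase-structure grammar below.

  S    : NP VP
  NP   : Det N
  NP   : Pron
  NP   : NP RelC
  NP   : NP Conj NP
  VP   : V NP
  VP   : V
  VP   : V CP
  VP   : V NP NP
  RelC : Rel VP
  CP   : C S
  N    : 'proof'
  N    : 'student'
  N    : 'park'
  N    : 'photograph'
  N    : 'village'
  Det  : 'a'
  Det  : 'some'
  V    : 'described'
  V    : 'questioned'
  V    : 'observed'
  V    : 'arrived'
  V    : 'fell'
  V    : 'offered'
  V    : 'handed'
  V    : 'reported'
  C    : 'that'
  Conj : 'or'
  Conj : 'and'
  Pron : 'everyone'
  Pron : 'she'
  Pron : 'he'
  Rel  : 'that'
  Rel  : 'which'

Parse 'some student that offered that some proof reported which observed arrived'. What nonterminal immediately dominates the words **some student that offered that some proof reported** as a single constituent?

[S [NP [NP [NP [Det some] [N student]] [RelC [Rel that] [VP [V offered] [CP [C that] [S [NP [Det some] [N proof]] [VP [V reported]]]]]]] [RelC [Rel which] [VP [V observed]]]] [VP [V arrived]]]
The span 'some student that offered that some proof reported' is the NP node built by NP → NP RelC.

NP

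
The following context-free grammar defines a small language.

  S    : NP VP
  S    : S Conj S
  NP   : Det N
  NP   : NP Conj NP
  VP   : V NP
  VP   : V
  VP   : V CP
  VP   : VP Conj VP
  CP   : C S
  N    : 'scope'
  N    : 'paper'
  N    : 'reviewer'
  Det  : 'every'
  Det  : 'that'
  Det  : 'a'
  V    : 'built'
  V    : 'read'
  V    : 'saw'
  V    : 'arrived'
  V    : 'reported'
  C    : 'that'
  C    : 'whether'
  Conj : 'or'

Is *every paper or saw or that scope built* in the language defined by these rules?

Ungrammatical

For S → NP VP, the only prefix that parses as NP is 'every paper', but the remainder 'or saw or that scope built' is not a VP under these rules. The alternative S rule S → S Conj S likewise has no satisfying split.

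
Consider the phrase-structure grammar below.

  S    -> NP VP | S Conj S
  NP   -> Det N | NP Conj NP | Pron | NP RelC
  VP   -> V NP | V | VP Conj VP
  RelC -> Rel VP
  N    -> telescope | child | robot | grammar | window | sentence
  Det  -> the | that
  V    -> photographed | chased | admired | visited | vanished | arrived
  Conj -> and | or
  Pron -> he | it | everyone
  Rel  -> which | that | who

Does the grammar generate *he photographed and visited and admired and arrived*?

S
  NP
    Pron: he
  VP
    VP
      V: photographed
    Conj: and
    VP
      VP
        V: visited
      Conj: and
      VP
        VP
          V: admired
        Conj: and
        VP
          V: arrived
Every word is introduced by a lexical rule and the phrasal rules combine the resulting categories into a single S.

Grammatical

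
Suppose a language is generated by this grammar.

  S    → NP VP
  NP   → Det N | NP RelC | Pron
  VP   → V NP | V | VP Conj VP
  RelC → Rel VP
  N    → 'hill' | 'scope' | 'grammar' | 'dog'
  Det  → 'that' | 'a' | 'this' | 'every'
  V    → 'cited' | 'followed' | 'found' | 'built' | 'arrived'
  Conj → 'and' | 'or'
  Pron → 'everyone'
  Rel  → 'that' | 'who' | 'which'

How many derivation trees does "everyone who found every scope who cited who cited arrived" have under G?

3

Two of the 3 distinct bracketings:
[S [NP [NP [Pron everyone]] [RelC [Rel who] [VP [V found] [NP [NP [NP [Det every] [N scope]] [RelC [Rel who] [VP [V cited]]]] [RelC [Rel who] [VP [V cited]]]]]]] [VP [V arrived]]]
[S [NP [NP [NP [Pron everyone]] [RelC [Rel who] [VP [V found] [NP [NP [Det every] [N scope]] [RelC [Rel who] [VP [V cited]]]]]]] [RelC [Rel who] [VP [V cited]]]] [VP [V arrived]]]
The trees differ in how a recursive rule is bracketed over the same span.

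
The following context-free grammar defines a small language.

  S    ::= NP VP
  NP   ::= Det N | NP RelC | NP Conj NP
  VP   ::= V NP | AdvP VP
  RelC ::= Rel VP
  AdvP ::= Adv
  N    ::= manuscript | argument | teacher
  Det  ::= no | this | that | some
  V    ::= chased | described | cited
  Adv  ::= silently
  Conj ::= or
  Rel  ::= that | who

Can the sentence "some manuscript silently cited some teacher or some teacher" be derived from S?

[S [NP [Det some] [N manuscript]] [VP [AdvP [Adv silently]] [VP [V cited] [NP [NP [Det some] [N teacher]] [Conj or] [NP [Det some] [N teacher]]]]]]
Every word is introduced by a lexical rule and the phrasal rules combine the resulting categories into a single S.

Grammatical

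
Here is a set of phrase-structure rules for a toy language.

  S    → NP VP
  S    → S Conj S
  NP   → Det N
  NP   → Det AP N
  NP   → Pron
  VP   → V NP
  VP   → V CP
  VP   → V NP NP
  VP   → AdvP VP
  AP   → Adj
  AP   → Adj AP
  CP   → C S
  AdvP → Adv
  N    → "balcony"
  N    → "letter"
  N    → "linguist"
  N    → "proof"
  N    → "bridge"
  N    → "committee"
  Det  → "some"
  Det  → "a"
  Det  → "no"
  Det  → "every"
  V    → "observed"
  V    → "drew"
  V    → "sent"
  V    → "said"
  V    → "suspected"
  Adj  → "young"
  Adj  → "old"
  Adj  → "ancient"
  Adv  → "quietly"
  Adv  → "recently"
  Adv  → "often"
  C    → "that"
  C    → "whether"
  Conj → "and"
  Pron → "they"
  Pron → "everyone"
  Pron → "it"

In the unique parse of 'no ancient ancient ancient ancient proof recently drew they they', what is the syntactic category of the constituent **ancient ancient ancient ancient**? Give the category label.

[S [NP [Det no] [AP [Adj ancient] [AP [Adj ancient] [AP [Adj ancient] [AP [Adj ancient]]]]] [N proof]] [VP [AdvP [Adv recently]] [VP [V drew] [NP [Pron they]] [NP [Pron they]]]]]
The span 'ancient ancient ancient ancient' is the AP node built by AP → Adj AP.

AP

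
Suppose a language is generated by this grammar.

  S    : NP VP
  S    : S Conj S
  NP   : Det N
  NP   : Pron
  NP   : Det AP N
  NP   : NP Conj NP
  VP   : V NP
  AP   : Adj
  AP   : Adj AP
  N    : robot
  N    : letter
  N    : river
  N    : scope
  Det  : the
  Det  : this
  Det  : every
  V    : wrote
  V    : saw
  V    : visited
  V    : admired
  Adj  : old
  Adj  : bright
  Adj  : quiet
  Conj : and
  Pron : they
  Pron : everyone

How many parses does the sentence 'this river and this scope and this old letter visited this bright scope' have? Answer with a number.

The two bracketings:
[S [NP [NP [Det this] [N river]] [Conj and] [NP [NP [Det this] [N scope]] [Conj and] [NP [Det this] [AP [Adj old]] [N letter]]]] [VP [V visited] [NP [Det this] [AP [Adj bright]] [N scope]]]]
[S [NP [NP [NP [Det this] [N river]] [Conj and] [NP [Det this] [N scope]]] [Conj and] [NP [Det this] [AP [Adj old]] [N letter]]] [VP [V visited] [NP [Det this] [AP [Adj bright]] [N scope]]]]
The trees differ in how a recursive rule is bracketed over the same span.

2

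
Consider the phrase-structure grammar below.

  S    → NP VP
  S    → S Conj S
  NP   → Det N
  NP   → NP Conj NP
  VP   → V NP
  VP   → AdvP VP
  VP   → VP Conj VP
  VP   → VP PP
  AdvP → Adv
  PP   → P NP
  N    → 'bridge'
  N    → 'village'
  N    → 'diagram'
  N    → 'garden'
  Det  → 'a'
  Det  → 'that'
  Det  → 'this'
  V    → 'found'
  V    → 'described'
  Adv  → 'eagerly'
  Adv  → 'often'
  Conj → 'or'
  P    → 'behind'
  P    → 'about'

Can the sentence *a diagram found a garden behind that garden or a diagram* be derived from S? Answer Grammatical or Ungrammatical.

S
  NP
    Det: a
    N: diagram
  VP
    VP
      V: found
      NP
        Det: a
        N: garden
    PP
      P: behind
      NP
        NP
          Det: that
          N: garden
        Conj: or
        NP
          Det: a
          N: diagram
The bracketing above is licensed at every node by one of the given productions, with S at the root.

Grammatical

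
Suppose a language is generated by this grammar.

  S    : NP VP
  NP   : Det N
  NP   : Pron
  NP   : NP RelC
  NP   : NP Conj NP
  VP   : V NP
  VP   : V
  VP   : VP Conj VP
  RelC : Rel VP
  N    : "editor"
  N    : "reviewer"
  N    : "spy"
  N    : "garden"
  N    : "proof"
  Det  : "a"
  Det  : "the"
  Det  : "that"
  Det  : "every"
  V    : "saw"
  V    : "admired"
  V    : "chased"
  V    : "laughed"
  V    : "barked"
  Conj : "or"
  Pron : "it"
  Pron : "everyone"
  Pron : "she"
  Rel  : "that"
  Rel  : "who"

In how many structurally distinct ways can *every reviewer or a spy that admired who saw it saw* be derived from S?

Two of the 3 distinct bracketings:
[S [NP [NP [NP [NP [Det every] [N reviewer]] [Conj or] [NP [Det a] [N spy]]] [RelC [Rel that] [VP [V admired]]]] [RelC [Rel who] [VP [V saw] [NP [Pron it]]]]] [VP [V saw]]]
[S [NP [NP [NP [Det every] [N reviewer]] [Conj or] [NP [NP [Det a] [N spy]] [RelC [Rel that] [VP [V admired]]]]] [RelC [Rel who] [VP [V saw] [NP [Pron it]]]]] [VP [V saw]]]
The trees differ in how a recursive rule is bracketed over the same span.

3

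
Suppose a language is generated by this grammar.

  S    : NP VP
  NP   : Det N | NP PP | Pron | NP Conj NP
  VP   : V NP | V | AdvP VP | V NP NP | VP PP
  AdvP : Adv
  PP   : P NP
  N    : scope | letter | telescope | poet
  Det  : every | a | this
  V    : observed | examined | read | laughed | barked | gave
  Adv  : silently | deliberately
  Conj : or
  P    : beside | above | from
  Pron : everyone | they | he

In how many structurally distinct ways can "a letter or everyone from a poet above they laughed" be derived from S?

Two of the 5 distinct bracketings:
[S [NP [NP [NP [Det a] [N letter]] [Conj or] [NP [Pron everyone]]] [PP [P from] [NP [NP [Det a] [N poet]] [PP [P above] [NP [Pron they]]]]]] [VP [V laughed]]]
[S [NP [NP [NP [NP [Det a] [N letter]] [Conj or] [NP [Pron everyone]]] [PP [P from] [NP [Det a] [N poet]]]] [PP [P above] [NP [Pron they]]]] [VP [V laughed]]]
The trees differ in how a recursive rule is bracketed over the same span.

5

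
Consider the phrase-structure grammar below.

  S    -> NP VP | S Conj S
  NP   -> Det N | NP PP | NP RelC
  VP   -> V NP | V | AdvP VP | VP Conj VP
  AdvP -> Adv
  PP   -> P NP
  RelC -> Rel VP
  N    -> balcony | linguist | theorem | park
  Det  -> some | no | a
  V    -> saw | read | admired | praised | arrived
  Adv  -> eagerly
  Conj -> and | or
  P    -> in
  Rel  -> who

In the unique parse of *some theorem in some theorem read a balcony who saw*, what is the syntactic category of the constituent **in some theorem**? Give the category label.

[S [NP [NP [Det some] [N theorem]] [PP [P in] [NP [Det some] [N theorem]]]] [VP [V read] [NP [NP [Det a] [N balcony]] [RelC [Rel who] [VP [V saw]]]]]]
The span 'in some theorem' is the PP node built by PP → P NP.

PP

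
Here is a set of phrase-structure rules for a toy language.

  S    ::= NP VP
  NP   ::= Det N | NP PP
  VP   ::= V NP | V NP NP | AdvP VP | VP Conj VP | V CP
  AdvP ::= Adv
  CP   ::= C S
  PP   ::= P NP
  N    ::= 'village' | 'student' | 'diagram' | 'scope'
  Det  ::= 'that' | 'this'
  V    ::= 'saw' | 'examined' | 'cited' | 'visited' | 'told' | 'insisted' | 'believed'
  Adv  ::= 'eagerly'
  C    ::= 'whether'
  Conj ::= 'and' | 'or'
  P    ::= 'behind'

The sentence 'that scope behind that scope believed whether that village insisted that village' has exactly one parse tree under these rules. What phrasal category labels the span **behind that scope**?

[S [NP [NP [Det that] [N scope]] [PP [P behind] [NP [Det that] [N scope]]]] [VP [V believed] [CP [C whether] [S [NP [Det that] [N village]] [VP [V insisted] [NP [Det that] [N village]]]]]]]
The span 'behind that scope' is the PP node built by PP → P NP.

PP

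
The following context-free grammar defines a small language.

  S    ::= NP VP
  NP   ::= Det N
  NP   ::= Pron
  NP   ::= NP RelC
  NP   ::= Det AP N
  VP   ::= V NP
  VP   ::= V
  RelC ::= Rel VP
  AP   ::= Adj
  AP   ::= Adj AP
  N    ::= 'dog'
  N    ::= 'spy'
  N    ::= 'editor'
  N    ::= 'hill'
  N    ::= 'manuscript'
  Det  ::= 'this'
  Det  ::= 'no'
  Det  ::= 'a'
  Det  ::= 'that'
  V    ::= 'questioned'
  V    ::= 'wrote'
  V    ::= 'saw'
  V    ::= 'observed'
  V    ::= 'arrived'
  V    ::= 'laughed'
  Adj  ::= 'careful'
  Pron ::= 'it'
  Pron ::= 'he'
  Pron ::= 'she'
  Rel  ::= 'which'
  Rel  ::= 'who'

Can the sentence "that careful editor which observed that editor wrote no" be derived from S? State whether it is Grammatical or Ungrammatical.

For S → NP VP, every NP-prefix leaves a non-VP remainder: after 'that careful editor' the remainder is not a VP; after 'that careful editor which observed' the remainder is not a VP; after 'that careful editor which observed that editor' the remainder is not a VP.

Ungrammatical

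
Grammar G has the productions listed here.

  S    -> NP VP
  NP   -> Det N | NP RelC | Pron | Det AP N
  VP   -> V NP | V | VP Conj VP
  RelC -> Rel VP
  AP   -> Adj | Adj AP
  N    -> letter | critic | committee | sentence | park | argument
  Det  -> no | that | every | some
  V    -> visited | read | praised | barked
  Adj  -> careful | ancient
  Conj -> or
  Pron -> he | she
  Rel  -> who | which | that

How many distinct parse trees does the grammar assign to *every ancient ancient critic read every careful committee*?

[S [NP [Det every] [AP [Adj ancient] [AP [Adj ancient]]] [N critic]] [VP [V read] [NP [Det every] [AP [Adj careful]] [N committee]]]]
No rule offers an alternative attachment or grouping for any span, so this is the only derivation.

1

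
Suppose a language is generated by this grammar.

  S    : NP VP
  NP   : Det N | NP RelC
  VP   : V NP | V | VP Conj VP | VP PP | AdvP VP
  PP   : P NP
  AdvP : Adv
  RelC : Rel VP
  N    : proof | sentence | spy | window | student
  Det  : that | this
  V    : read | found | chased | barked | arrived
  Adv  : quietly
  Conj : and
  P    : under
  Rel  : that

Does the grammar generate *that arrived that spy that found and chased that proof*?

Ungrammatical

For S → NP VP, no prefix of the string parses as an NP.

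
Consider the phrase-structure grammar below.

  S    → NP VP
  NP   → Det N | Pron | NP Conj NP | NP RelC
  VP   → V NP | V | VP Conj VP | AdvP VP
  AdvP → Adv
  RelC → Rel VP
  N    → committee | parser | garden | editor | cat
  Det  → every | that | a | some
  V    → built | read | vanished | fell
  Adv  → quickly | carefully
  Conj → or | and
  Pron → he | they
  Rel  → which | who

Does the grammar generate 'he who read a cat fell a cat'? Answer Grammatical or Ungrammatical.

S
  NP
    NP
      Pron: he
    RelC
      Rel: who
      VP
        V: read
        NP
          Det: a
          N: cat
  VP
    V: fell
    NP
      Det: a
      N: cat
The bracketing above is licensed at every node by one of the given productions, with S at the root.

Grammatical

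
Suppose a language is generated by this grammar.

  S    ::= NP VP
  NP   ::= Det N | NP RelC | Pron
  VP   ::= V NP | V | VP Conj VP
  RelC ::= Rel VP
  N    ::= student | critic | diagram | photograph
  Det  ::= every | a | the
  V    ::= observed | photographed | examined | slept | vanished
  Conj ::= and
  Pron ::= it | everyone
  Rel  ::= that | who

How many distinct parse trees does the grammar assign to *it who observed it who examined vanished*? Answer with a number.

2

The two bracketings:
[S [NP [NP [Pron it]] [RelC [Rel who] [VP [V observed] [NP [NP [Pron it]] [RelC [Rel who] [VP [V examined]]]]]]] [VP [V vanished]]]
[S [NP [NP [NP [Pron it]] [RelC [Rel who] [VP [V observed] [NP [Pron it]]]]] [RelC [Rel who] [VP [V examined]]]] [VP [V vanished]]]
The trees differ in how a recursive rule is bracketed over the same span.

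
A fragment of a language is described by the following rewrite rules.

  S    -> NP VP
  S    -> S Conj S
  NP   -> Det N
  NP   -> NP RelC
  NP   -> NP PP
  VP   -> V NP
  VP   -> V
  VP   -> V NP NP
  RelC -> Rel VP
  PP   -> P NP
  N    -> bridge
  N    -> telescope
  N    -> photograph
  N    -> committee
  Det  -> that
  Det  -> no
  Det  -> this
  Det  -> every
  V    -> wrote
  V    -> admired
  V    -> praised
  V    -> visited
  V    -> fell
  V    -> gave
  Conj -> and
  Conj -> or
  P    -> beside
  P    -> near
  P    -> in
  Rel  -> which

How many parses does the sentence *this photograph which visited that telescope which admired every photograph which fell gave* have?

7

Two of the 7 distinct bracketings:
[S [NP [NP [Det this] [N photograph]] [RelC [Rel which] [VP [V visited] [NP [NP [Det that] [N telescope]] [RelC [Rel which] [VP [V admired] [NP [NP [Det every] [N photograph]] [RelC [Rel which] [VP [V fell]]]]]]]]]] [VP [V gave]]]
[S [NP [NP [Det this] [N photograph]] [RelC [Rel which] [VP [V visited] [NP [NP [NP [Det that] [N telescope]] [RelC [Rel which] [VP [V admired] [NP [Det every] [N photograph]]]]] [RelC [Rel which] [VP [V fell]]]]]]] [VP [V gave]]]
The trees differ in how a recursive rule is bracketed over the same span.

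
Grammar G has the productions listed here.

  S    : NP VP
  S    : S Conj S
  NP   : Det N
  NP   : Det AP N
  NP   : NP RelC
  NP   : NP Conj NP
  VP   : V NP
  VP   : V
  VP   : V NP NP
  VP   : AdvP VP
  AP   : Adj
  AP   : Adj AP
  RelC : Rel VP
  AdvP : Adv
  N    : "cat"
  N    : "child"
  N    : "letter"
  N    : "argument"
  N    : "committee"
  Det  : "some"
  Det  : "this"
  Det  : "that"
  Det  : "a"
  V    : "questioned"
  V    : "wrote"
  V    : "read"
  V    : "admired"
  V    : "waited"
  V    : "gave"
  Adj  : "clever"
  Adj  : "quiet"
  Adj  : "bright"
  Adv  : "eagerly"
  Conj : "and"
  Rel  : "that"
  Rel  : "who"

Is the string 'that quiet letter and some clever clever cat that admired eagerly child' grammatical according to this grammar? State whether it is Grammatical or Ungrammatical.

Ungrammatical

An Adv word can never sit immediately before an N word in any string this grammar generates, so the substring 'eagerly child' rules out a derivation.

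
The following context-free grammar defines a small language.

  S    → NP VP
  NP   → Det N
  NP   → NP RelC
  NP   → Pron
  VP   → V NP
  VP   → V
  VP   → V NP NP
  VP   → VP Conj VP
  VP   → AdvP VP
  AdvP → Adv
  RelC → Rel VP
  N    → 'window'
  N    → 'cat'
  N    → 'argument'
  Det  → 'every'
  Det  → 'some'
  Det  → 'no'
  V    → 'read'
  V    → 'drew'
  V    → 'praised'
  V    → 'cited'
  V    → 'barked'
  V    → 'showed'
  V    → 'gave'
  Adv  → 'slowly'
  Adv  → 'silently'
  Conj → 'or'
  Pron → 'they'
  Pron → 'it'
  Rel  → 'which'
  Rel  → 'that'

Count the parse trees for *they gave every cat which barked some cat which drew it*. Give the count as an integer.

Two of the 6 distinct bracketings:
[S [NP [Pron they]] [VP [V gave] [NP [NP [Det every] [N cat]] [RelC [Rel which] [VP [V barked] [NP [NP [Det some] [N cat]] [RelC [Rel which] [VP [V drew] [NP [Pron it]]]]]]]]]]
[S [NP [Pron they]] [VP [V gave] [NP [NP [Det every] [N cat]] [RelC [Rel which] [VP [V barked] [NP [NP [Det some] [N cat]] [RelC [Rel which] [VP [V drew]]]] [NP [Pron it]]]]]]]
The difference turns on whether VP → V is used at the relevant span, versus an alternative expansion of VP.

6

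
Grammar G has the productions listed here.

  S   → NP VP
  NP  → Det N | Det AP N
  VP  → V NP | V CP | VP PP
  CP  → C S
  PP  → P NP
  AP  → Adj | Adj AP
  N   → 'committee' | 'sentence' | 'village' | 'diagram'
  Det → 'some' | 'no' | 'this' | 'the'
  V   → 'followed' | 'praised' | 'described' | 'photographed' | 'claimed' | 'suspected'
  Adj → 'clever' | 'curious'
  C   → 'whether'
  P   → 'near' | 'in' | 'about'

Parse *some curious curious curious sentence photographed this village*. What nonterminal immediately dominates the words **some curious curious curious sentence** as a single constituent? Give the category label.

NP

S
  NP
    Det: some
    AP
      Adj: curious
      AP
        Adj: curious
        AP
          Adj: curious
    N: sentence
  VP
    V: photographed
    NP
      Det: this
      N: village
The span 'some curious curious curious sentence' is the NP node built by NP → Det AP N.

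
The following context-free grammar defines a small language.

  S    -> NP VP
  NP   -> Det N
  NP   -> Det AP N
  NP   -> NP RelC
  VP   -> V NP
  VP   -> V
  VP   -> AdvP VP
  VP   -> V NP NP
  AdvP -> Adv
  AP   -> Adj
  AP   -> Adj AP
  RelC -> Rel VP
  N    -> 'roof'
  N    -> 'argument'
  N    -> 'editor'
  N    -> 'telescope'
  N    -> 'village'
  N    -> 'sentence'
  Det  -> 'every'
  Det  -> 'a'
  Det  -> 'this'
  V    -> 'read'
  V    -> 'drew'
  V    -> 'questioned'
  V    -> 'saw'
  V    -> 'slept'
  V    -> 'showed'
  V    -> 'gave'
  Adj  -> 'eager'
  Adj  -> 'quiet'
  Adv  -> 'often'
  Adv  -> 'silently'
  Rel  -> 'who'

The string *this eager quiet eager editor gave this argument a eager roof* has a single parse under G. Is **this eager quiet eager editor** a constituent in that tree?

[S [NP [Det this] [AP [Adj eager] [AP [Adj quiet] [AP [Adj eager]]]] [N editor]] [VP [V gave] [NP [Det this] [N argument]] [NP [Det a] [AP [Adj eager]] [N roof]]]]
The words 'this eager quiet eager editor' are exhaustively dominated by a single NP node (built by NP → Det AP N), so they form a constituent.

Yes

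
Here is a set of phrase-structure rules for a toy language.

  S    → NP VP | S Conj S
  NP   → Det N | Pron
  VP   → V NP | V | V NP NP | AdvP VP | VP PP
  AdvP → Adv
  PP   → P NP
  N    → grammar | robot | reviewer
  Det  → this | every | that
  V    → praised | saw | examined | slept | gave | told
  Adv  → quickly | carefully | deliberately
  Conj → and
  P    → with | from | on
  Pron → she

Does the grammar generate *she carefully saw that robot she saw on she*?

For S → NP VP, the only prefix that parses as NP is 'she', but the remainder 'carefully saw that robot she saw on she' is not a VP under these rules. The alternative S rule S → S Conj S likewise has no satisfying split.

Ungrammatical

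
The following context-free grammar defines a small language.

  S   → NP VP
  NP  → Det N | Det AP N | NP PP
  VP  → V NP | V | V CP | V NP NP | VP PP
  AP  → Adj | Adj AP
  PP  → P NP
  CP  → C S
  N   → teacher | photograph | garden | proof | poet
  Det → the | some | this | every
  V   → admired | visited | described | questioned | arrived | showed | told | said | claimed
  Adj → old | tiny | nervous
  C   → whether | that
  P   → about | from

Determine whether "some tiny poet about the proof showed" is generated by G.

Grammatical

S
  NP
    NP
      Det: some
      AP
        Adj: tiny
      N: poet
    PP
      P: about
      NP
        Det: the
        N: proof
  VP
    V: showed
Each bracket corresponds to one application of a listed rule, so the string is derivable from S.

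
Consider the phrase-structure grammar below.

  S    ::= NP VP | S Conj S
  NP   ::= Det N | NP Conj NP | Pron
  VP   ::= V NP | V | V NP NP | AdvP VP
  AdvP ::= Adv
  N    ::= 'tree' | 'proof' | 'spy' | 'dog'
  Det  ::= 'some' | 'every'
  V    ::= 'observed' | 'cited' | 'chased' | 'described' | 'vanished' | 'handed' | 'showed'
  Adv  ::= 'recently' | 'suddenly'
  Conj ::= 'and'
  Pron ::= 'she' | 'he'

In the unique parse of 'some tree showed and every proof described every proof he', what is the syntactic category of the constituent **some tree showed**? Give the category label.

S

S
  S
    NP
      Det: some
      N: tree
    VP
      V: showed
  Conj: and
  S
    NP
      Det: every
      N: proof
    VP
      V: described
      NP
        Det: every
        N: proof
      NP
        Pron: he
The span 'some tree showed' is the S node built by S → NP VP.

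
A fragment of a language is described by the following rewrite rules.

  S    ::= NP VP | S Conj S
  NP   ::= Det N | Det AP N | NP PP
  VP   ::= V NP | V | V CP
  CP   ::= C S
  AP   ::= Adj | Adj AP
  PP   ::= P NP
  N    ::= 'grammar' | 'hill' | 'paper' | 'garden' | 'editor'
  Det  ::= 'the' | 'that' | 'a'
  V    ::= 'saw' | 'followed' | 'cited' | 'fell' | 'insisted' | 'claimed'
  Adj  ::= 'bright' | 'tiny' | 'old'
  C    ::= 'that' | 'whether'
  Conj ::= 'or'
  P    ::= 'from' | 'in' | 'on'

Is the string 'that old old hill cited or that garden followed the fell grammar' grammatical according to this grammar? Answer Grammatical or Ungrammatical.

Ungrammatical

A Det word can never sit immediately before a V word in any string this grammar generates, so the substring 'the fell' rules out a derivation.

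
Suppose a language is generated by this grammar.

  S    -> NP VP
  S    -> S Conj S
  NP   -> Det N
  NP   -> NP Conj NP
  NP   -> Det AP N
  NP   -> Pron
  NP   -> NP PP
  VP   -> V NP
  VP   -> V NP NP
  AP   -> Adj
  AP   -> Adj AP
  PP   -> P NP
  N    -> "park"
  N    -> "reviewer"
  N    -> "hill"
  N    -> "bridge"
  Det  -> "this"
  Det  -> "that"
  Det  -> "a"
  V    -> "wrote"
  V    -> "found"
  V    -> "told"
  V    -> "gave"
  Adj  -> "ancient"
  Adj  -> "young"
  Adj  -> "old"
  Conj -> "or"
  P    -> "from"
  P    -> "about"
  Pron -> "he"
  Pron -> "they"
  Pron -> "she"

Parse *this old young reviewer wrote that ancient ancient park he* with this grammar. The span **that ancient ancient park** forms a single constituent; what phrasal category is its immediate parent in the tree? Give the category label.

S
  NP
    Det: this
    AP
      Adj: old
      AP
        Adj: young
    N: reviewer
  VP
    V: wrote
    NP
      Det: that
      AP
        Adj: ancient
        AP
          Adj: ancient
      N: park
    NP
      Pron: he
The span 'that ancient ancient park' is the NP node built by NP → Det AP N.
Its mother is the VP built by VP → V NP NP.

VP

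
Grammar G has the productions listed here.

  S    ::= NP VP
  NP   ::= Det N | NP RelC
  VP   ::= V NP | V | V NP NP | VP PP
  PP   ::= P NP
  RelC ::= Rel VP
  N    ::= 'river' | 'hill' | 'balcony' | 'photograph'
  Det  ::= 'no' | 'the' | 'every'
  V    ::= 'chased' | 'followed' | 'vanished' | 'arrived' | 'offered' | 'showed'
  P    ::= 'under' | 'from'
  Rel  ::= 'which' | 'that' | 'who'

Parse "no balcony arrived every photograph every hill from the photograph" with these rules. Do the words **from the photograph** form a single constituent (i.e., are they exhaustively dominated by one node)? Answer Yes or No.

[S [NP [Det no] [N balcony]] [VP [VP [V arrived] [NP [Det every] [N photograph]] [NP [Det every] [N hill]]] [PP [P from] [NP [Det the] [N photograph]]]]]
The words 'from the photograph' are exhaustively dominated by a single PP node (built by PP → P NP), so they form a constituent.

Yes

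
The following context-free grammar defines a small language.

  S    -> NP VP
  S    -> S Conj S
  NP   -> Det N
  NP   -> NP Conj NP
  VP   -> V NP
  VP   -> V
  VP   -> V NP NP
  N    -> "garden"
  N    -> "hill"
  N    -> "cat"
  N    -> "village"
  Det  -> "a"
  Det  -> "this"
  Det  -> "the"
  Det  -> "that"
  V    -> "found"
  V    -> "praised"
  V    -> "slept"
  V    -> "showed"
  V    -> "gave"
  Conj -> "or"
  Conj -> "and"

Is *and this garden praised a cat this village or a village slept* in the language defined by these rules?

For S → NP VP, no prefix of the string parses as an NP. The alternative S rule S → S Conj S likewise has no satisfying split.

Ungrammatical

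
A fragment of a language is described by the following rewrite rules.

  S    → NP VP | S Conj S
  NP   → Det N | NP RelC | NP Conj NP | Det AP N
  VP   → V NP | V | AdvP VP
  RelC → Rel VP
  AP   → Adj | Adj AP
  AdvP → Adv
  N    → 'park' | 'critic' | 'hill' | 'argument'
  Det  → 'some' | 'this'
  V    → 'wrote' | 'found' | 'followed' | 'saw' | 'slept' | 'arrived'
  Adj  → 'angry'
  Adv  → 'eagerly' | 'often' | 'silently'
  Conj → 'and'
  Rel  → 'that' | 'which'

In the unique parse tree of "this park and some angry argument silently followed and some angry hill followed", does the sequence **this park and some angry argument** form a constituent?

Yes

[S [S [NP [NP [Det this] [N park]] [Conj and] [NP [Det some] [AP [Adj angry]] [N argument]]] [VP [AdvP [Adv silently]] [VP [V followed]]]] [Conj and] [S [NP [Det some] [AP [Adj angry]] [N hill]] [VP [V followed]]]]
The words 'this park and some angry argument' are exhaustively dominated by a single NP node (built by NP → NP Conj NP), so they form a constituent.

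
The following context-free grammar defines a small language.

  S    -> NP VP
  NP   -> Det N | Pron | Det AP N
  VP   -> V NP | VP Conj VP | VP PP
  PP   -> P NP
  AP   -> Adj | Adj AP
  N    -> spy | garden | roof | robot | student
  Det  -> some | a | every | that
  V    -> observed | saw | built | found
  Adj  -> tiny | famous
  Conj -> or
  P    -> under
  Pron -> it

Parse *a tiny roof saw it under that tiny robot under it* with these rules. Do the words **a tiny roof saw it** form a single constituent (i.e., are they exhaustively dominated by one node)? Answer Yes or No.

No

[S [NP [Det a] [AP [Adj tiny]] [N roof]] [VP [VP [VP [V saw] [NP [Pron it]]] [PP [P under] [NP [Det that] [AP [Adj tiny]] [N robot]]]] [PP [P under] [NP [Pron it]]]]]
The smallest constituent containing 'a tiny roof saw it' is the S spanning 'a tiny roof saw it under that tiny robot under it'; no single node in the tree dominates exactly the given words.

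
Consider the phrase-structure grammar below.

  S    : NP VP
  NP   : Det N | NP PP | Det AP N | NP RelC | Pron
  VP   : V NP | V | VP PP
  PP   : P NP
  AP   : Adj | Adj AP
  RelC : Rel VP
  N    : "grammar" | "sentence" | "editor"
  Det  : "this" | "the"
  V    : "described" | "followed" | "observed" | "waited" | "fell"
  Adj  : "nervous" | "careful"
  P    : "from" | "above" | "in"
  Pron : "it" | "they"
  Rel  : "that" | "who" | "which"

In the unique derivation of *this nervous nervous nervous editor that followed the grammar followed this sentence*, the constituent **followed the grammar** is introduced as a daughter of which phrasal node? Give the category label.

RelC

S
  NP
    NP
      Det: this
      AP
        Adj: nervous
        AP
          Adj: nervous
          AP
            Adj: nervous
      N: editor
    RelC
      Rel: that
      VP
        V: followed
        NP
          Det: the
          N: grammar
  VP
    V: followed
    NP
      Det: this
      N: sentence
The span 'followed the grammar' is the VP node built by VP → V NP.
Its mother is the RelC built by RelC → Rel VP.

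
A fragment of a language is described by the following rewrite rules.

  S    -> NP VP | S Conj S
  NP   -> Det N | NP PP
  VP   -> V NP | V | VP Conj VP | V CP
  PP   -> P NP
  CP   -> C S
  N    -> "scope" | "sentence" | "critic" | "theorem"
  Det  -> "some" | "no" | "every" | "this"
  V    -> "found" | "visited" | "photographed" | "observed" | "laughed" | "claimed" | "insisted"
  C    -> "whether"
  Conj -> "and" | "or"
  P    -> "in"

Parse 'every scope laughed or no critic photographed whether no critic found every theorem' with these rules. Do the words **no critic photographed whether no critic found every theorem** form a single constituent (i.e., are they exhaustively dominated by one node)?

[S [S [NP [Det every] [N scope]] [VP [V laughed]]] [Conj or] [S [NP [Det no] [N critic]] [VP [V photographed] [CP [C whether] [S [NP [Det no] [N critic]] [VP [V found] [NP [Det every] [N theorem]]]]]]]]
The words 'no critic photographed whether no critic found every theorem' are exhaustively dominated by a single S node (built by S → NP VP), so they form a constituent.

Yes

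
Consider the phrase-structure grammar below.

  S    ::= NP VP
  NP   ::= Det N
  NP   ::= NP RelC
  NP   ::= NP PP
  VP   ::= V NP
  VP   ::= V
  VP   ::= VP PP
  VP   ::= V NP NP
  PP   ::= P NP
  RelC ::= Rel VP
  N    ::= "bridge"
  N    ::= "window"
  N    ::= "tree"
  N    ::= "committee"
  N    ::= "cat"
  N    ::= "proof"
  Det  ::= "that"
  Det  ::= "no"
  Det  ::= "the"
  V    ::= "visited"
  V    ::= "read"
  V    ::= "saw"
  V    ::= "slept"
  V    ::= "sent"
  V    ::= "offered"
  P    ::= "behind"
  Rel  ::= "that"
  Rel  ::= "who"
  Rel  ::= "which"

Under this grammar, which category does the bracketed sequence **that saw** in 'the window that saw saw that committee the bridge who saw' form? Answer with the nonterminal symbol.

[S [NP [NP [Det the] [N window]] [RelC [Rel that] [VP [V saw]]]] [VP [V saw] [NP [Det that] [N committee]] [NP [NP [Det the] [N bridge]] [RelC [Rel who] [VP [V saw]]]]]]
The span 'that saw' is the RelC node built by RelC → Rel VP.

RelC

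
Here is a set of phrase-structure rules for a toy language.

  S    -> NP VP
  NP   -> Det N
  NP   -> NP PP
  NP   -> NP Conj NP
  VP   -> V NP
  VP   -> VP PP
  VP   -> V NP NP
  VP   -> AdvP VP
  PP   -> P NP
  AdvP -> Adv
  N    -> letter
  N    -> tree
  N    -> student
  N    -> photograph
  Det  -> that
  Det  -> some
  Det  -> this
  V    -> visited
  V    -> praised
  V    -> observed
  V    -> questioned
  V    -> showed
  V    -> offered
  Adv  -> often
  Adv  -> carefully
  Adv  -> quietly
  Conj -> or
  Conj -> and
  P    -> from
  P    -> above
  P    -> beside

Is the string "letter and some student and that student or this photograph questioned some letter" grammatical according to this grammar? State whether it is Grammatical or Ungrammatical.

For S → NP VP, no prefix of the string parses as an NP.

Ungrammatical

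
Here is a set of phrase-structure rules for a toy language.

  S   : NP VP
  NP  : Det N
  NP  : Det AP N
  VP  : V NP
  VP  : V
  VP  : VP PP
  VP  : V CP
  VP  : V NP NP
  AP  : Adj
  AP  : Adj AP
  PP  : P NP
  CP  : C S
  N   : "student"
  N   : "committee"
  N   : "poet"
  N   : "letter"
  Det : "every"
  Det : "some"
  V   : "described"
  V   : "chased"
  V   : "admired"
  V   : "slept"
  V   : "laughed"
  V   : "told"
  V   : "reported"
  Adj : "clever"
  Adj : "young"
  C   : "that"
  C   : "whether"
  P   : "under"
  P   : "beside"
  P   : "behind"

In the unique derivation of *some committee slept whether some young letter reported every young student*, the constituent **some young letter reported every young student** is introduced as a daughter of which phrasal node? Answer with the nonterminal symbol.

S
  NP
    Det: some
    N: committee
  VP
    V: slept
    CP
      C: whether
      S
        NP
          Det: some
          AP
            Adj: young
          N: letter
        VP
          V: reported
          NP
            Det: every
            AP
              Adj: young
            N: student
The span 'some young letter reported every young student' is the S node built by S → NP VP.
Its mother is the CP built by CP → C S.

CP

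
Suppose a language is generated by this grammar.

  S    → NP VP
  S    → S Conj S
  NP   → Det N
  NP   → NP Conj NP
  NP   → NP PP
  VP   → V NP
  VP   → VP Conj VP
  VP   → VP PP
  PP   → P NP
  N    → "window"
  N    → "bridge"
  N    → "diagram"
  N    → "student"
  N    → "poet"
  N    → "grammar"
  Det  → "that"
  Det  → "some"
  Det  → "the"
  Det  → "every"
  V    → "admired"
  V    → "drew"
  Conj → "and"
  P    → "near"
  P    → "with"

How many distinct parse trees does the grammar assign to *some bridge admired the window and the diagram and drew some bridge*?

1

[S [NP [Det some] [N bridge]] [VP [VP [V admired] [NP [NP [Det the] [N window]] [Conj and] [NP [Det the] [N diagram]]]] [Conj and] [VP [V drew] [NP [Det some] [N bridge]]]]]
No rule offers an alternative attachment or grouping for any span, so this is the only derivation.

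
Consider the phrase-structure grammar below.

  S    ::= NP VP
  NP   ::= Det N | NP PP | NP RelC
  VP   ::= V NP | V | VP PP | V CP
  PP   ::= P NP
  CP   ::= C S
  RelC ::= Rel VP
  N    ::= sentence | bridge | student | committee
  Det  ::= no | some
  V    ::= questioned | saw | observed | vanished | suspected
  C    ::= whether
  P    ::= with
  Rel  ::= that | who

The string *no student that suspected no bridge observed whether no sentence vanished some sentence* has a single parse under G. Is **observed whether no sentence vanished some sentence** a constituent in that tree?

[S [NP [NP [Det no] [N student]] [RelC [Rel that] [VP [V suspected] [NP [Det no] [N bridge]]]]] [VP [V observed] [CP [C whether] [S [NP [Det no] [N sentence]] [VP [V vanished] [NP [Det some] [N sentence]]]]]]]
The words 'observed whether no sentence vanished some sentence' are exhaustively dominated by a single VP node (built by VP → V CP), so they form a constituent.

Yes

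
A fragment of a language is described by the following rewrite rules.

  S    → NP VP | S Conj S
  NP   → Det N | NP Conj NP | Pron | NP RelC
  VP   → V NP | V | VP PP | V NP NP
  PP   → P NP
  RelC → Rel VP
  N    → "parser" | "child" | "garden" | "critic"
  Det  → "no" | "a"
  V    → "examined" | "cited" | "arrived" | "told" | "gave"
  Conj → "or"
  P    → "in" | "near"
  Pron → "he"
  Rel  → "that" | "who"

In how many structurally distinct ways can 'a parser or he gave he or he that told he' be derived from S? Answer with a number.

Two of the 4 distinct bracketings:
[S [NP [NP [Det a] [N parser]] [Conj or] [NP [Pron he]]] [VP [V gave] [NP [NP [Pron he]] [Conj or] [NP [NP [Pron he]] [RelC [Rel that] [VP [V told] [NP [Pron he]]]]]]]]
[S [NP [NP [Det a] [N parser]] [Conj or] [NP [Pron he]]] [VP [V gave] [NP [NP [NP [Pron he]] [Conj or] [NP [Pron he]]] [RelC [Rel that] [VP [V told] [NP [Pron he]]]]]]]
The trees differ in how a recursive rule is bracketed over the same span.

4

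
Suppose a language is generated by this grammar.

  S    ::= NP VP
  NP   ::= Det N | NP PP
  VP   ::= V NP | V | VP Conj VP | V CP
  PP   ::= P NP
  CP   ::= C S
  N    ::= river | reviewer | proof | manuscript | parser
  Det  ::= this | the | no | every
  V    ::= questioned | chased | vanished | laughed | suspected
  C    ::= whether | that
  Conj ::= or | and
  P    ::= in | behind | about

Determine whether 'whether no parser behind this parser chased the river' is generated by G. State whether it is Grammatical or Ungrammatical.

For S → NP VP, no prefix of the string parses as an NP.

Ungrammatical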